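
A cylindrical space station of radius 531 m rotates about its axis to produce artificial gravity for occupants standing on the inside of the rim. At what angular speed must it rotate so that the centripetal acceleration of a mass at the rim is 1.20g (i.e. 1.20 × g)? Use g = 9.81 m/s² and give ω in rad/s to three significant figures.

0.149 rad/s

Centripetal acceleration a_c = ω²r. Setting ω²r = 1.20g:
ω = √(1.20g / r) = √(1.20 × 9.81 / 531) = √0.02217 = 0.1489 rad/s.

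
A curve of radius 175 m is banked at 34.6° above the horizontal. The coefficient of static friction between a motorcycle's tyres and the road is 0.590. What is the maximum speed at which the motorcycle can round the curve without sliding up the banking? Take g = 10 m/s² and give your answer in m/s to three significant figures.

At the maximum speed, friction acts down the slope at its limiting value f = μN. Radially (horizontal, toward centre): N sinθ + μN cosθ = mv²/r. Vertically: N cosθ − μN sinθ = mg.
Dividing: v² = r g (sinθ + μcosθ)/(cosθ − μsinθ).
sinθ + μcosθ = 0.5678 + 0.590×0.8231 = 1.053; cosθ − μsinθ = 0.8231 − 0.590×0.5678 = 0.4881.
v² = 175 × 10.0 × 1.053/0.4881 = 3777 m²/s², so v = 61.46 m/s.

61.5 m/s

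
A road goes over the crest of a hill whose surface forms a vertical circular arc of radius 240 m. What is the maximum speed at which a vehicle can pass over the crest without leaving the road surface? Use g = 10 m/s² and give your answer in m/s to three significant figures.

49.0 m/s

At the crest the centre of the circle is below the vehicle, so the net downward (centripetal) force is mg − N = mv²/r.
The vehicle leaves the road when N → 0, giving v_max = √(g r) = √(10.0 × 240) = 48.99 m/s.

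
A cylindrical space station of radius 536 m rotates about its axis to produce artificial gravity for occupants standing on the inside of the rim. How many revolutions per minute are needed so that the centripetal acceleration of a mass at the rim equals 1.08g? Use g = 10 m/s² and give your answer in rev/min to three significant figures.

Require ω²r = 1.08g, so ω = √(1.08 × 10.0/536) = 0.1419 rad/s.
In rev/min: ω × 60/(2π) = 0.1419 × 60/(2π) = 1.356 rev/min.

1.36 rev/min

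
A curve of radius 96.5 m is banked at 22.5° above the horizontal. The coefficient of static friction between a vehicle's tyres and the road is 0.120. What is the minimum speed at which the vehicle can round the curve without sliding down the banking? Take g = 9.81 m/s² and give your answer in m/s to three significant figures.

At the minimum speed, friction acts up the slope at its limiting value f = μN. Radially (horizontal, toward centre): N sinθ − μN cosθ = mv²/r. Vertically: N cosθ + μN sinθ = mg.
Dividing: v² = r g (sinθ − μcosθ)/(cosθ + μsinθ).
sinθ − μcosθ = 0.3827 − 0.120×0.9239 = 0.2718; cosθ + μsinθ = 0.9239 + 0.120×0.3827 = 0.9698.
v² = 96.5 × 9.81 × 0.2718/0.9698 = 265.3 m²/s², so v = 16.29 m/s.

16.3 m/s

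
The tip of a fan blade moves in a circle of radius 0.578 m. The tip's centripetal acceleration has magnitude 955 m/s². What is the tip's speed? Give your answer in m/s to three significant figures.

a_c = v²/r ⇒ v = √(a_c · r) = √(955 × 0.578) = √552.0 = 23.49 m/s.

23.5 m/s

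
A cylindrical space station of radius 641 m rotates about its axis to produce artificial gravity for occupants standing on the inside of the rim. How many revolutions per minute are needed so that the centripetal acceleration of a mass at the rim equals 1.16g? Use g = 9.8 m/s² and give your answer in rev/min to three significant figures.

Require ω²r = 1.16g, so ω = √(1.16 × 9.8/641) = 0.1332 rad/s.
In rev/min: ω × 60/(2π) = 0.1332 × 60/(2π) = 1.272 rev/min.

1.27 rev/min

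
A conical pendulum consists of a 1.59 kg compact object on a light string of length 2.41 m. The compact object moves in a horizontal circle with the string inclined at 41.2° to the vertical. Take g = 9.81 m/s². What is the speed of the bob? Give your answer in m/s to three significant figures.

3.69 m/s

The radius of the circle is r = L sinθ = 2.41 × sin 41.2° = 1.587 m.
Horizontally T sinθ = mv²/r and vertically T cosθ = mg, so tanθ = v²/(rg).
v = √(r g tanθ) = √(1.587 × 9.81 × 0.8754) = √13.63 = 3.692 m/s.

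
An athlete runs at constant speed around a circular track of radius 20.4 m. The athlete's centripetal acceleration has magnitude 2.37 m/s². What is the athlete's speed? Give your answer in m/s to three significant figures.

6.95 m/s

a_c = v²/r ⇒ v = √(a_c · r) = √(2.37 × 20.4) = √48.35 = 6.953 m/s.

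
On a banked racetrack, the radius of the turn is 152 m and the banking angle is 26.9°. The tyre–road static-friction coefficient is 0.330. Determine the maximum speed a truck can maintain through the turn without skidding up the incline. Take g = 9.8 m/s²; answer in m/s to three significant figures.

38.7 m/s

At the maximum speed, friction acts down the slope at its limiting value f = μN. Radially (horizontal, toward centre): N sinθ + μN cosθ = mv²/r. Vertically: N cosθ − μN sinθ = mg.
Dividing: v² = r g (sinθ + μcosθ)/(cosθ − μsinθ).
sinθ + μcosθ = 0.4524 + 0.330×0.8918 = 0.7467; cosθ − μsinθ = 0.8918 − 0.330×0.4524 = 0.7425.
v² = 152 × 9.8 × 0.7467/0.7425 = 1498 m²/s², so v = 38.71 m/s.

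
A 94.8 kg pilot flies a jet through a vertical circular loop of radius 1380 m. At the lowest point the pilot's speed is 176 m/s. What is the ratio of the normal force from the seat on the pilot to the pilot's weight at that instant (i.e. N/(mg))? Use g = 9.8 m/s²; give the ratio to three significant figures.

3.29

At the bottom, N − mg = mv²/r, so N = m(v²/r + g) and N/(mg) = v²/(rg) + 1 = (176)²/(1380 × 9.8) + 1 = 2.290 + 1 = 3.290.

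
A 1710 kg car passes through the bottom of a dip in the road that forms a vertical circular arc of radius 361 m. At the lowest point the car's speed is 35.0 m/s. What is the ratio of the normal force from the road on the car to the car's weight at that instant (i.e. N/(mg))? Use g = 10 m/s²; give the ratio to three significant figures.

1.34

At the bottom, N − mg = mv²/r, so N = m(v²/r + g) and N/(mg) = v²/(rg) + 1 = (35.0)²/(361 × 10.0) + 1 = 0.3393 + 1 = 1.339.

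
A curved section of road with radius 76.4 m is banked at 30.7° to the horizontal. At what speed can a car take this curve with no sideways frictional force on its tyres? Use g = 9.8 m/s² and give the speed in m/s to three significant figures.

On a frictionless banked curve, N sinθ = mv²/r and N cosθ = mg, so tanθ = v²/(rg).
v = √(r g tanθ) = √(76.4 × 9.8 × tan 30.7°) = √(76.4 × 9.8 × 0.5938) = √444.6 = 21.08 m/s.

21.1 m/s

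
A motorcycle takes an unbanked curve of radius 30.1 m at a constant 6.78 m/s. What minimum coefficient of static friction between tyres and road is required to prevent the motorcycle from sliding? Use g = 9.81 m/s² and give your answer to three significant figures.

Friction provides the centripetal force: μ_s m g = m v²/r, so μ_s = v²/(g r) = (6.780)²/(9.81 × 30.1) = 45.97/295.3 = 0.1557.

0.156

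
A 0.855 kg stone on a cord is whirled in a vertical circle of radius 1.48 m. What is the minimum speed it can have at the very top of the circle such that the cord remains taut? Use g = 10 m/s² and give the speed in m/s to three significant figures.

3.85 m/s

At the highest point the centre is directly below, so both the weight and T act inward: T + mg = mv²/r.
At minimum speed T → 0, so mg = mv_min²/r ⇒ v_min = √(g r) = √(10.0 × 1.48) = 3.847 m/s.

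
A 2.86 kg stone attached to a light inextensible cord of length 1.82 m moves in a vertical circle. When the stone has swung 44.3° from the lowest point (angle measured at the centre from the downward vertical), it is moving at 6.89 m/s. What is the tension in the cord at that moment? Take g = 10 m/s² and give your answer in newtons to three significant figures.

Take the radial direction toward the centre of the circle as positive. The component of the weight along the string toward the centre is −mg cos φ (φ measured from the bottom), so Newton's second law along the string gives T − mg cos φ = m v²/r.
cos 44.3° = 0.7157, so T = m(v²/r + g cos φ) = 2.86 × ((6.89)²/1.82 + 10.0 × 0.7157) = 2.86 × (26.08 + (7.157)) = 2.86 × 33.24 = 95.07 N.

95.1 N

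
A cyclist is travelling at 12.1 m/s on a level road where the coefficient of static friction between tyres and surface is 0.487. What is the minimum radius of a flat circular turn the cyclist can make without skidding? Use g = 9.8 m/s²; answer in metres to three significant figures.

At the limit, μ_s m g = m v²/r, so r_min = v²/(μ_s g) = (12.1)²/(0.487 × 9.8) = 146.4/4.773 = 30.68 m.

30.7 m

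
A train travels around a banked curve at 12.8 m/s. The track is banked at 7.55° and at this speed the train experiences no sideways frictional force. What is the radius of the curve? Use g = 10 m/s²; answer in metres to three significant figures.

124 m

Frictionless banking: tanθ = v²/(rg), so r = v²/(g tanθ).
r = (12.8)²/(10.0 × tan 7.55°) = 163.8/(10.0 × 0.1325) = 163.8/1.325 = 123.6 m.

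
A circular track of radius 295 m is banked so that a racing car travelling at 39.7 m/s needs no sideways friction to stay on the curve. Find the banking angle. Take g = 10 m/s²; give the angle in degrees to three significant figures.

For a frictionless banked turn: horizontally N sinθ = mv²/r and vertically N cosθ = mg.
Dividing: tanθ = v²/(r g) = (39.7)²/(295 × 10.0) = 1576/2950 = 0.5343.
θ = arctan(0.5343) = 28.11°.

28.1°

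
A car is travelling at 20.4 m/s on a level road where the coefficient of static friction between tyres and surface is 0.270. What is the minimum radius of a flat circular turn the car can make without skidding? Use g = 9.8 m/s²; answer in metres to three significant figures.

157 m

At the limit, μ_s m g = m v²/r, so r_min = v²/(μ_s g) = (20.4)²/(0.270 × 9.8) = 416.2/2.646 = 157.3 m.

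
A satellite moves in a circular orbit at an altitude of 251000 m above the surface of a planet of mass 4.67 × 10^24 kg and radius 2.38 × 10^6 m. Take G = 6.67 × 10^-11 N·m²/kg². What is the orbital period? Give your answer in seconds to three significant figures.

r = R + h = 2.38 × 10^6 + 251000 = 2.631 × 10^6 m. Gravity provides the centripetal force: G M m / r² = m v² / r ⇒ v = √(GM/r) = 10880 m/s.
T = 2πr/v = 2π × 2.631 × 10^6 / 10880 = 1519 s.

1520 s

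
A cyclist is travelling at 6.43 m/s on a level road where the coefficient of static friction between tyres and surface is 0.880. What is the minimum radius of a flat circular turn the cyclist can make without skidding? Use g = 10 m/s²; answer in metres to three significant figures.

At the limit, μ_s m g = m v²/r, so r_min = v²/(μ_s g) = (6.43)²/(0.880 × 10.0) = 41.34/8.800 = 4.698 m.

4.70 m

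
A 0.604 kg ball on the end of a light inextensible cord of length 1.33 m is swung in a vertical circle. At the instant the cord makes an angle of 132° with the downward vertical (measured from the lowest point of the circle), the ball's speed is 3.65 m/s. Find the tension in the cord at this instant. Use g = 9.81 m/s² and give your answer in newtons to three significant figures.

Take the radial direction toward the centre of the circle as positive. The component of the weight along the string toward the centre is −mg cos φ (φ measured from the bottom), so Newton's second law along the string gives T − mg cos φ = m v²/r.
cos 132° = -0.6691, so T = m(v²/r + g cos φ) = 0.604 × ((3.65)²/1.33 + 9.81 × -0.6691) = 0.604 × (10.02 + (-6.564)) = 0.604 × 3.453 = 2.085 N.

2.09 N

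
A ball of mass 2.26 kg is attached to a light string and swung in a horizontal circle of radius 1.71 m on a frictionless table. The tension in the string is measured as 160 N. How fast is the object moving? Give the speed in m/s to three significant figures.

11.0 m/s

T = m v²/r ⇒ v = √(T r / m) = √(160 × 1.71 / 2.26) = √121.1 = 11.00 m/s.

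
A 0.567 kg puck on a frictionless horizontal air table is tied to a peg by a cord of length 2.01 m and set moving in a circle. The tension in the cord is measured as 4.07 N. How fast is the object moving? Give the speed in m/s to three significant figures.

T = m v²/r ⇒ v = √(T r / m) = √(4.07 × 2.01 / 0.567) = √14.43 = 3.798 m/s.

3.80 m/s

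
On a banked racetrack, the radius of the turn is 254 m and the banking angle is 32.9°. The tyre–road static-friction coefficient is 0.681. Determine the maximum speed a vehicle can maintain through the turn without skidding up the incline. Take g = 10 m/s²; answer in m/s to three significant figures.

77.6 m/s

At the maximum speed, friction acts down the slope at its limiting value f = μN. Radially (horizontal, toward centre): N sinθ + μN cosθ = mv²/r. Vertically: N cosθ − μN sinθ = mg.
Dividing: v² = r g (sinθ + μcosθ)/(cosθ − μsinθ).
sinθ + μcosθ = 0.5432 + 0.681×0.8396 = 1.115; cosθ − μsinθ = 0.8396 − 0.681×0.5432 = 0.4697.
v² = 254 × 10.0 × 1.115/0.4697 = 6029 m²/s², so v = 77.65 m/s.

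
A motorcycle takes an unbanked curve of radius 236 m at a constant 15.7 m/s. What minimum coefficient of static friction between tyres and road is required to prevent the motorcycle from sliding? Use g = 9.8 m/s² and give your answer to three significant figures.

0.107

Friction provides the centripetal force: μ_s m g = m v²/r, so μ_s = v²/(g r) = (15.70)²/(9.8 × 236) = 246.5/2313 = 0.1066.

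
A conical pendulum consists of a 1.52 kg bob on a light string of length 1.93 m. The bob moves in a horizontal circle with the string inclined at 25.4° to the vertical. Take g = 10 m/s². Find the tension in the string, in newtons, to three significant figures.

Vertically the bob has no acceleration, so T cosθ = mg.
T = mg/cosθ = 1.52 × 10.0 / cos 25.4° = 15.20/0.9033 = 16.83 N.

16.8 N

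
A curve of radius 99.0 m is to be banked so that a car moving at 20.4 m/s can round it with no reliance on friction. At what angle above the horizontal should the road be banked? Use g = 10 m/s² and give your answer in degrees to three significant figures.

22.8°

For a frictionless banked turn: horizontally N sinθ = mv²/r and vertically N cosθ = mg.
Dividing: tanθ = v²/(r g) = (20.4)²/(99.0 × 10.0) = 416.2/990.0 = 0.4204.
θ = arctan(0.4204) = 22.80°.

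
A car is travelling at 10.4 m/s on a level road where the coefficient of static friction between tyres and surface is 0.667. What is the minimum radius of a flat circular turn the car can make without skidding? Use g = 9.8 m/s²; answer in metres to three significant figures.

At the limit, μ_s m g = m v²/r, so r_min = v²/(μ_s g) = (10.4)²/(0.667 × 9.8) = 108.2/6.537 = 16.55 m.

16.5 m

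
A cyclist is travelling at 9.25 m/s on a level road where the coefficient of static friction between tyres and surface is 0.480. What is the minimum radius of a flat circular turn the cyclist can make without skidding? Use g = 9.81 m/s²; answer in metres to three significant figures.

At the limit, μ_s m g = m v²/r, so r_min = v²/(μ_s g) = (9.25)²/(0.480 × 9.81) = 85.56/4.709 = 18.17 m.

18.2 m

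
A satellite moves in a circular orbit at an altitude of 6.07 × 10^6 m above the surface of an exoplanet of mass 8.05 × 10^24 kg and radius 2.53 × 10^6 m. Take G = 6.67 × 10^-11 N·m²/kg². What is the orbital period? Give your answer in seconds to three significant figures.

6840 s

r = R + h = 2.53 × 10^6 + 6.07 × 10^6 = 8.600 × 10^6 m. Gravity provides the centripetal force: G M m / r² = m v² / r ⇒ v = √(GM/r) = 7902 m/s.
T = 2πr/v = 2π × 8.600 × 10^6 / 7902 = 6839 s.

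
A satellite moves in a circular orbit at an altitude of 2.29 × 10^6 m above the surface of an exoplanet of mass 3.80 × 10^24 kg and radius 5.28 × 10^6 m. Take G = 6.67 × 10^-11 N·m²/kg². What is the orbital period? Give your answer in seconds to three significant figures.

r = R + h = 5.28 × 10^6 + 2.29 × 10^6 = 7.570 × 10^6 m. Gravity provides the centripetal force: G M m / r² = m v² / r ⇒ v = √(GM/r) = 5786 m/s.
T = 2πr/v = 2π × 7.570 × 10^6 / 5786 = 8220 s.

8220 s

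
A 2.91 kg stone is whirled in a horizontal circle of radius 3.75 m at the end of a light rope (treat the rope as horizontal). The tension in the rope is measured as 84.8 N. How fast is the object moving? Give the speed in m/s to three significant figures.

10.5 m/s

T = m v²/r ⇒ v = √(T r / m) = √(84.8 × 3.75 / 2.91) = √109.3 = 10.45 m/s.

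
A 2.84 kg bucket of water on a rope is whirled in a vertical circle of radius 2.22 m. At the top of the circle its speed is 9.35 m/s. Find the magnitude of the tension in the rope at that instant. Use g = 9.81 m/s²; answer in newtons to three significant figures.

At the top, both T and the weight mg point inward (toward the centre), so T + mg = mv²/r.
T = m(v²/r − g) = 2.84 × ((9.35)²/2.22 − 9.81) = 2.84 × (39.38 − 9.81) = 2.84 × 29.57 = 83.98 N.

84.0 N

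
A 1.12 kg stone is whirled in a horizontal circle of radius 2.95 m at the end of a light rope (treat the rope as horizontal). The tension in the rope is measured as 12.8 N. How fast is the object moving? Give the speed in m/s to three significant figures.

T = m v²/r ⇒ v = √(T r / m) = √(12.8 × 2.95 / 1.12) = √33.71 = 5.806 m/s.

5.81 m/s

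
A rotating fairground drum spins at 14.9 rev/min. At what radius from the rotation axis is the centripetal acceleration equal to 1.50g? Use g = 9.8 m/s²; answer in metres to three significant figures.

ω = 14.9 rev/min × 2π/60 = 1.560 rad/s.
a_c = ω²r = 1.50g ⇒ r = 1.50 × 9.8 / (1.560)² = 14.70/2.435 = 6.038 m.

6.04 m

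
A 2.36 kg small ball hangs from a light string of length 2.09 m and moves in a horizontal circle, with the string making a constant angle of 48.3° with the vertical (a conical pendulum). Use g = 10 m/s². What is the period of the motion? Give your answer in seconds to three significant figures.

r = L sinθ = 1.560 m. From T sinθ = mω²r and T cosθ = mg: tanθ = ω²r/g, so ω² = g tanθ / r = g/(L cosθ).
ω = √(g/(L cosθ)) = √(10.0/(2.09 × 0.6652)) = √7.193 = 2.682 rad/s.
Period = 2π/ω = 2.343 s.

2.34 s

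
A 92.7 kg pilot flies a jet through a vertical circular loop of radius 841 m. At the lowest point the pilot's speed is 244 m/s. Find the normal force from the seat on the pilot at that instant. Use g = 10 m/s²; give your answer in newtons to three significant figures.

7490 N

At the lowest point, N points up (toward the centre) and the weight mg points down (away from the centre), so the net inward force is N − mg = mv²/r.
N = m(v²/r + g) = 92.7 × ((244)²/841 + 10.0) = 92.7 × (70.79 + 10.0) = 92.7 × 80.79 = 7489 N.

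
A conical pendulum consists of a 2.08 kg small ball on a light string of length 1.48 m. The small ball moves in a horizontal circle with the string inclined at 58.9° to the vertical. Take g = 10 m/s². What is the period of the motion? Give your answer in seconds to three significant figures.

r = L sinθ = 1.267 m. From T sinθ = mω²r and T cosθ = mg: tanθ = ω²r/g, so ω² = g tanθ / r = g/(L cosθ).
ω = √(g/(L cosθ)) = √(10.0/(1.48 × 0.5165)) = √13.08 = 3.617 rad/s.
Period = 2π/ω = 1.737 s.

1.74 s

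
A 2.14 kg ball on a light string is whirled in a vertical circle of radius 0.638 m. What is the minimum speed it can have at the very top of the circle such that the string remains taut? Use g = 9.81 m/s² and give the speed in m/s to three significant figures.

2.50 m/s

At the highest point the centre is directly below, so both the weight and T act inward: T + mg = mv²/r.
At minimum speed T → 0, so mg = mv_min²/r ⇒ v_min = √(g r) = √(9.81 × 0.638) = 2.502 m/s.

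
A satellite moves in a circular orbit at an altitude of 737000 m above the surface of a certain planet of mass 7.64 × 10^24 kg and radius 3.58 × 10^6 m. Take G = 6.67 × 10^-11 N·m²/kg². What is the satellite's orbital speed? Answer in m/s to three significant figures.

Orbital radius r = R + h = 3.58 × 10^6 + 737000 = 4.317 × 10^6 m.
Gravity supplies the centripetal force: G M m / r² = m v² / r, so v = √(GM/r).
v = √(6.67 × 10^-11 × 7.64 × 10^24 / 4.317 × 10^6) = √(1.180 × 10^8) = 10860 m/s.

10900 m/s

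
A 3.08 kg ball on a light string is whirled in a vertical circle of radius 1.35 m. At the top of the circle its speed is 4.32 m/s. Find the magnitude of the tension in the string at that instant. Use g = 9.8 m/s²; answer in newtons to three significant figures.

At the top, both T and the weight mg point inward (toward the centre), so T + mg = mv²/r.
T = m(v²/r − g) = 3.08 × ((4.32)²/1.35 − 9.8) = 3.08 × (13.82 − 9.8) = 3.08 × 4.024 = 12.39 N.

12.4 N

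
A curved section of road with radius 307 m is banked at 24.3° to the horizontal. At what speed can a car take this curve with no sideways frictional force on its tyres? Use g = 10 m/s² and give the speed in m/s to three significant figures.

37.2 m/s

On a frictionless banked curve, N sinθ = mv²/r and N cosθ = mg, so tanθ = v²/(rg).
v = √(r g tanθ) = √(307 × 10.0 × tan 24.3°) = √(307 × 10.0 × 0.4515) = √1386 = 37.23 m/s.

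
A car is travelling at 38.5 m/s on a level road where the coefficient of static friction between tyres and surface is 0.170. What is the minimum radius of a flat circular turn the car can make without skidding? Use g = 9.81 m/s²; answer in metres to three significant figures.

889 m

At the limit, μ_s m g = m v²/r, so r_min = v²/(μ_s g) = (38.5)²/(0.170 × 9.81) = 1482/1.668 = 888.8 m.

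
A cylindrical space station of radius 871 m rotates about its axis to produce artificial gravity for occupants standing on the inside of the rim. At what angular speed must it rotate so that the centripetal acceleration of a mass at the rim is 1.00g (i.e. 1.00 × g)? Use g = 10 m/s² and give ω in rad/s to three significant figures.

Centripetal acceleration a_c = ω²r. Setting ω²r = 1.00g:
ω = √(1.00g / r) = √(1.00 × 10.0 / 871) = √0.01148 = 0.1071 rad/s.

0.107 rad/s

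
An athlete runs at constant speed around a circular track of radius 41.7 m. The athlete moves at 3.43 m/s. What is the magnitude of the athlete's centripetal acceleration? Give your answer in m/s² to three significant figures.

0.282 m/s²

a_c = v²/r = (3.430)²/41.7 = 11.76/41.7 = 0.2821 m/s².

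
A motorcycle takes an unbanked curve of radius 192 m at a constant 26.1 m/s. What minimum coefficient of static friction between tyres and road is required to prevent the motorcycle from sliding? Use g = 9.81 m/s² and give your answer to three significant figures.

Friction provides the centripetal force: μ_s m g = m v²/r, so μ_s = v²/(g r) = (26.10)²/(9.81 × 192) = 681.2/1884 = 0.3617.

0.362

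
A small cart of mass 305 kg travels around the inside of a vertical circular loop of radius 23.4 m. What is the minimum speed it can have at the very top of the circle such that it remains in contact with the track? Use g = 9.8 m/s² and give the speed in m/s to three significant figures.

At the highest point the centre is directly below, so both the weight and N act inward: N + mg = mv²/r.
At minimum speed N → 0, so mg = mv_min²/r ⇒ v_min = √(g r) = √(9.8 × 23.4) = 15.14 m/s.

15.1 m/s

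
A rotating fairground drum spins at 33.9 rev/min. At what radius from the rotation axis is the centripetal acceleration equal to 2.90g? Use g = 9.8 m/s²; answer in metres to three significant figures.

ω = 33.9 rev/min × 2π/60 = 3.550 rad/s.
a_c = ω²r = 2.90g ⇒ r = 2.90 × 9.8 / (3.550)² = 28.42/12.60 = 2.255 m.

2.26 m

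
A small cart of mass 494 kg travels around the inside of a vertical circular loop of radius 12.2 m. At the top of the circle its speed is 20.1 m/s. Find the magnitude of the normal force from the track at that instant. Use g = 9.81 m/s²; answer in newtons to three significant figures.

11500 N

At the top, both N and the weight mg point inward (toward the centre), so N + mg = mv²/r.
N = m(v²/r − g) = 494 × ((20.1)²/12.2 − 9.81) = 494 × (33.12 − 9.81) = 494 × 23.31 = 11510 N.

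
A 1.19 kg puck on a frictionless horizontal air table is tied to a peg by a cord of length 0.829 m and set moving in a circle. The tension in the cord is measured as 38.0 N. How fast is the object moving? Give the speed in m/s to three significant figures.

5.15 m/s

T = m v²/r ⇒ v = √(T r / m) = √(38.0 × 0.829 / 1.19) = √26.47 = 5.145 m/s.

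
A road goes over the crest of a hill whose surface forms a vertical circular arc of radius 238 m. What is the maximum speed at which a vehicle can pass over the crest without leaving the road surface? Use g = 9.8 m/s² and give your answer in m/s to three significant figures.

48.3 m/s

At the crest the centre of the circle is below the vehicle, so the net downward (centripetal) force is mg − N = mv²/r.
The vehicle leaves the road when N → 0, giving v_max = √(g r) = √(9.8 × 238) = 48.29 m/s.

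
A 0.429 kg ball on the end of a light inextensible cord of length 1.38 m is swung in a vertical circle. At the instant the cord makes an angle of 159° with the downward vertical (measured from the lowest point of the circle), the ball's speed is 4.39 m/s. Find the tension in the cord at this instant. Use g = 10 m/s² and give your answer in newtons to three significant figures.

1.99 N

Take the radial direction toward the centre of the circle as positive. The component of the weight along the string toward the centre is −mg cos φ (φ measured from the bottom), so Newton's second law along the string gives T − mg cos φ = m v²/r.
cos 159° = -0.9336, so T = m(v²/r + g cos φ) = 0.429 × ((4.39)²/1.38 + 10.0 × -0.9336) = 0.429 × (13.97 + (-9.336)) = 0.429 × 4.629 = 1.986 N.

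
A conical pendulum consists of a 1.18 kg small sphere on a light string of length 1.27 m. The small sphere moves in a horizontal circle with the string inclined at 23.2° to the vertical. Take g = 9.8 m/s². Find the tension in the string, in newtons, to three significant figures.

12.6 N

Vertically the bob has no acceleration, so T cosθ = mg.
T = mg/cosθ = 1.18 × 9.8 / cos 23.2° = 11.56/0.9191 = 12.58 N.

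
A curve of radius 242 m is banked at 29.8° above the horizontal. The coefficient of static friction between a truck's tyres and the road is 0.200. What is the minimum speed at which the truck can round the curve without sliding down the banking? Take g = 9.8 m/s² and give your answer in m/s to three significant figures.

28.2 m/s

At the minimum speed, friction acts up the slope at its limiting value f = μN. Radially (horizontal, toward centre): N sinθ − μN cosθ = mv²/r. Vertically: N cosθ + μN sinθ = mg.
Dividing: v² = r g (sinθ − μcosθ)/(cosθ + μsinθ).
sinθ − μcosθ = 0.4970 − 0.200×0.8678 = 0.3234; cosθ + μsinθ = 0.8678 + 0.200×0.4970 = 0.9672.
v² = 242 × 9.8 × 0.3234/0.9672 = 793.1 m²/s², so v = 28.16 m/s.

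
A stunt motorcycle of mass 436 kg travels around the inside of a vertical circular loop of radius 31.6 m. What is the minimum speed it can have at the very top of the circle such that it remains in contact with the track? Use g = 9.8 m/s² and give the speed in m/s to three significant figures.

17.6 m/s

At the highest point the centre is directly below, so both the weight and N act inward: N + mg = mv²/r.
At minimum speed N → 0, so mg = mv_min²/r ⇒ v_min = √(g r) = √(9.8 × 31.6) = 17.60 m/s.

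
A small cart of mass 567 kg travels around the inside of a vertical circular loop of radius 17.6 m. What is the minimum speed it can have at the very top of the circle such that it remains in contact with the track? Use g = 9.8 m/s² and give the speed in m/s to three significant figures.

13.1 m/s

At the highest point the centre is directly below, so both the weight and N act inward: N + mg = mv²/r.
At minimum speed N → 0, so mg = mv_min²/r ⇒ v_min = √(g r) = √(9.8 × 17.6) = 13.13 m/s.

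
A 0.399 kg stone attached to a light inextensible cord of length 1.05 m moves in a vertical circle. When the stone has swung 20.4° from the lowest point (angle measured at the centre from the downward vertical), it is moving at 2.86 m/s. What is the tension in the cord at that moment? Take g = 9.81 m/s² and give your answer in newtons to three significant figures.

6.78 N

Take the radial direction toward the centre of the circle as positive. The component of the weight along the string toward the centre is −mg cos φ (φ measured from the bottom), so Newton's second law along the string gives T − mg cos φ = m v²/r.
cos 20.4° = 0.9373, so T = m(v²/r + g cos φ) = 0.399 × ((2.86)²/1.05 + 9.81 × 0.9373) = 0.399 × (7.790 + (9.195)) = 0.399 × 16.98 = 6.777 N.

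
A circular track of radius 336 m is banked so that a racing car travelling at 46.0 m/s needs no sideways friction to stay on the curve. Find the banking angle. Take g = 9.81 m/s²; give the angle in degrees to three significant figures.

32.7°

With no friction, the horizontal component of the normal force provides the centripetal force: N sinθ = mv²/r, while N cosθ = mg vertically.
Dividing: tanθ = v²/(r g) = (46.0)²/(336 × 9.81) = 2116/3296 = 0.6420.
θ = arctan(0.6420) = 32.70°.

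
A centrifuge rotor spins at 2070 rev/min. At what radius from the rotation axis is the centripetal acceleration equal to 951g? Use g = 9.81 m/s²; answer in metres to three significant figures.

0.199 m

ω = 2070 rev/min × 2π/60 = 216.8 rad/s.
a_c = ω²r = 951g ⇒ r = 951 × 9.81 / (216.8)² = 9329/46990 = 0.1985 m.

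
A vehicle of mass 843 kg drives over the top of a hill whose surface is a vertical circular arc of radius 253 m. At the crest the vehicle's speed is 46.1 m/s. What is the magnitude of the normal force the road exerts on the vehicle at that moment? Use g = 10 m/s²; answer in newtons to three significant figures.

1350 N

At the crest the centripetal acceleration points downward (toward the centre of the arc), so mg − N = mv²/r.
N = m(g − v²/r) = 843 × (10.0 − (46.1)²/253) = 843 × (10.0 − 8.400) = 843 × 1.600 = 1349 N.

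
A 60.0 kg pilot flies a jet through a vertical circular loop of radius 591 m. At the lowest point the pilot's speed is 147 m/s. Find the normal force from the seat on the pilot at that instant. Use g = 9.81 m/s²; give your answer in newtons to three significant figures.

At the lowest point, N points up (toward the centre) and the weight mg points down (away from the centre), so the net inward force is N − mg = mv²/r.
N = m(v²/r + g) = 60.0 × ((147)²/591 + 9.81) = 60.0 × (36.56 + 9.81) = 60.0 × 46.37 = 2782 N.

2780 N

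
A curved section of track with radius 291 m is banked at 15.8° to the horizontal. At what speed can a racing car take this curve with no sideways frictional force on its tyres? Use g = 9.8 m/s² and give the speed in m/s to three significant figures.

On a frictionless banked curve, N sinθ = mv²/r and N cosθ = mg, so tanθ = v²/(rg).
v = √(r g tanθ) = √(291 × 9.8 × tan 15.8°) = √(291 × 9.8 × 0.2830) = √807.0 = 28.41 m/s.

28.4 m/s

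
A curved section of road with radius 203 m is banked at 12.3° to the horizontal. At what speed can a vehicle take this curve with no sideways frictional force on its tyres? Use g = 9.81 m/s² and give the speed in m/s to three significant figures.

On a frictionless banked curve, N sinθ = mv²/r and N cosθ = mg, so tanθ = v²/(rg).
v = √(r g tanθ) = √(203 × 9.81 × tan 12.3°) = √(203 × 9.81 × 0.2180) = √434.2 = 20.84 m/s.

20.8 m/s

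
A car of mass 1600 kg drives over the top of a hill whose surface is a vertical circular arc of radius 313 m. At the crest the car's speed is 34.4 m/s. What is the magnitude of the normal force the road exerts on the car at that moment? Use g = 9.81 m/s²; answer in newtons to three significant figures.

9650 N

At the crest the centripetal acceleration points downward (toward the centre of the arc), so mg − N = mv²/r.
N = m(g − v²/r) = 1600 × (9.81 − (34.4)²/313) = 1600 × (9.81 − 3.781) = 1600 × 6.029 = 9647 N.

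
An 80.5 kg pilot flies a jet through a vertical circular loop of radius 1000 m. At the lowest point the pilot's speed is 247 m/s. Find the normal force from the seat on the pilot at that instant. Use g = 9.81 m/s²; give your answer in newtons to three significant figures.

5700 N

At the lowest point, N points up (toward the centre) and the weight mg points down (away from the centre), so the net inward force is N − mg = mv²/r.
N = m(v²/r + g) = 80.5 × ((247)²/1000 + 9.81) = 80.5 × (61.01 + 9.81) = 80.5 × 70.82 = 5701 N.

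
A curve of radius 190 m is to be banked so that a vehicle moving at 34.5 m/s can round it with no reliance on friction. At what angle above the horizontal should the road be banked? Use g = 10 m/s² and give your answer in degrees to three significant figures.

With no friction, the horizontal component of the normal force provides the centripetal force: N sinθ = mv²/r, while N cosθ = mg vertically.
Dividing: tanθ = v²/(r g) = (34.5)²/(190 × 10.0) = 1190/1900 = 0.6264.
θ = arctan(0.6264) = 32.06°.

32.1°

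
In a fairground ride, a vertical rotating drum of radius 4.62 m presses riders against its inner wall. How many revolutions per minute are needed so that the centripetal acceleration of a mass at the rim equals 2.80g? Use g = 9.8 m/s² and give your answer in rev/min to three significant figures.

Require ω²r = 2.80g, so ω = √(2.80 × 9.8/4.62) = 2.437 rad/s.
In rev/min: ω × 60/(2π) = 2.437 × 60/(2π) = 23.27 rev/min.

23.3 rev/min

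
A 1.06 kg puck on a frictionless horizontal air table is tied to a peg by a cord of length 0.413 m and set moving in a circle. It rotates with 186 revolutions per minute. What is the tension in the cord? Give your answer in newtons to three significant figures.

166 N

ω = 186 rev/min × 2π/60 = 19.48 rad/s, so v = ωr = 19.48 × 0.413 = 8.044 m/s.
The tension is the only horizontal force, so it supplies the full centripetal force: T = m v²/r = 1.06 × (8.044)²/0.413 = 1.06 × 64.71/0.413 = 166.1 N.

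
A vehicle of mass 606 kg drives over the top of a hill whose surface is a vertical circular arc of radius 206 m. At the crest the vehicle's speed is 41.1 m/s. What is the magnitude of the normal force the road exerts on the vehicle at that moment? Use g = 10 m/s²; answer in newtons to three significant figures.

1090 N

At the crest the centripetal acceleration points downward (toward the centre of the arc), so mg − N = mv²/r.
N = m(g − v²/r) = 606 × (10.0 − (41.1)²/206) = 606 × (10.0 − 8.200) = 606 × 1.800 = 1091 N.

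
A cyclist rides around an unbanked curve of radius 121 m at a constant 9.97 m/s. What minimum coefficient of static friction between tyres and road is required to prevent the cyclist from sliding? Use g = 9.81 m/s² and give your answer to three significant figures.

Friction provides the centripetal force: μ_s m g = m v²/r, so μ_s = v²/(g r) = (9.970)²/(9.81 × 121) = 99.40/1187 = 0.08374.

0.0837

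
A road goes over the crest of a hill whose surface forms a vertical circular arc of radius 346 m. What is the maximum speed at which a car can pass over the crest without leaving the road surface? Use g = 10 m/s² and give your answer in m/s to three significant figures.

58.8 m/s

At the crest the centre of the circle is below the car, so the net downward (centripetal) force is mg − N = mv²/r.
The car leaves the road when N → 0, giving v_max = √(g r) = √(10.0 × 346) = 58.82 m/s.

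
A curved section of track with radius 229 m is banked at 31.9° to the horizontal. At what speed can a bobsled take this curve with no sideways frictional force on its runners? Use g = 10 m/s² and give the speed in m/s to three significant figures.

On a frictionless banked curve, N sinθ = mv²/r and N cosθ = mg, so tanθ = v²/(rg).
v = √(r g tanθ) = √(229 × 10.0 × tan 31.9°) = √(229 × 10.0 × 0.6224) = √1425 = 37.75 m/s.

37.8 m/s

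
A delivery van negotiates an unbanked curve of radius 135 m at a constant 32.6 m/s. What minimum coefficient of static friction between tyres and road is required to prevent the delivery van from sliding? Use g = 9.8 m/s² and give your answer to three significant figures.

Friction provides the centripetal force: μ_s m g = m v²/r, so μ_s = v²/(g r) = (32.60)²/(9.8 × 135) = 1063/1323 = 0.8033.

0.803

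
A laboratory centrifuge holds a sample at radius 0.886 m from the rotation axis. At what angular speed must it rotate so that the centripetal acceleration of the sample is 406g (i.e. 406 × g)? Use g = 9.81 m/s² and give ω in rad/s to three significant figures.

Centripetal acceleration a_c = ω²r. Setting ω²r = 406g:
ω = √(406g / r) = √(406 × 9.81 / 0.886) = √4495 = 67.05 rad/s.

67.0 rad/s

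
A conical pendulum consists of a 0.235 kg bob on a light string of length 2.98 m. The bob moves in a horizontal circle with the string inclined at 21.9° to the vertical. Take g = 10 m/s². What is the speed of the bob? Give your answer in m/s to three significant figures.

The radius of the circle is r = L sinθ = 2.98 × sin 21.9° = 1.112 m.
Horizontally T sinθ = mv²/r and vertically T cosθ = mg, so tanθ = v²/(rg).
v = √(r g tanθ) = √(1.112 × 10.0 × 0.4020) = √4.468 = 2.114 m/s.

2.11 m/s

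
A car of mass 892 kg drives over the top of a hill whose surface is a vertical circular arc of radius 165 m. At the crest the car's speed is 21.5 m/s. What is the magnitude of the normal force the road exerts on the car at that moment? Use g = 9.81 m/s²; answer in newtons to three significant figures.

At the crest the centripetal acceleration points downward (toward the centre of the arc), so mg − N = mv²/r.
N = m(g − v²/r) = 892 × (9.81 − (21.5)²/165) = 892 × (9.81 − 2.802) = 892 × 7.008 = 6252 N.

6250 N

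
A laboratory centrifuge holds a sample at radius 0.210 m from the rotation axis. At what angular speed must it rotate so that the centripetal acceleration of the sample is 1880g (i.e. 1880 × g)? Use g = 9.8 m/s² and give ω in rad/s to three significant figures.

296 rad/s

Centripetal acceleration a_c = ω²r. Setting ω²r = 1880g:
ω = √(1880g / r) = √(1880 × 9.8 / 0.210) = √87730 = 296.2 rad/s.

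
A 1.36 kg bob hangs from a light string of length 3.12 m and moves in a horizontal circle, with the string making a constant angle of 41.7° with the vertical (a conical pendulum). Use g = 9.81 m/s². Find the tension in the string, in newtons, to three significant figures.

Vertically the bob has no acceleration, so T cosθ = mg.
T = mg/cosθ = 1.36 × 9.81 / cos 41.7° = 13.34/0.7466 = 17.87 N.

17.9 N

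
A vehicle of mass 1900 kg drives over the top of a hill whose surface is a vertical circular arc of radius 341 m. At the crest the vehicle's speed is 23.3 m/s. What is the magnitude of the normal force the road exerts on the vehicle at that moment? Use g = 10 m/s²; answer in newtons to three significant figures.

At the crest the centripetal acceleration points downward (toward the centre of the arc), so mg − N = mv²/r.
N = m(g − v²/r) = 1900 × (10.0 − (23.3)²/341) = 1900 × (10.0 − 1.592) = 1900 × 8.408 = 15980 N.

16000 N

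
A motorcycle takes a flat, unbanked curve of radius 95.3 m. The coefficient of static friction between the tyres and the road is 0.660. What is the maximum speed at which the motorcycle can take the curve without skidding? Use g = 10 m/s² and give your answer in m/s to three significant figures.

On a flat curve, static friction is the only horizontal force, so it must supply the full centripetal force: μ_s m g = m v²/r.
Mass cancels: v_max = √(μ_s g r) = √(0.660 × 10.0 × 95.3) = √629.0 = 25.08 m/s.

25.1 m/s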